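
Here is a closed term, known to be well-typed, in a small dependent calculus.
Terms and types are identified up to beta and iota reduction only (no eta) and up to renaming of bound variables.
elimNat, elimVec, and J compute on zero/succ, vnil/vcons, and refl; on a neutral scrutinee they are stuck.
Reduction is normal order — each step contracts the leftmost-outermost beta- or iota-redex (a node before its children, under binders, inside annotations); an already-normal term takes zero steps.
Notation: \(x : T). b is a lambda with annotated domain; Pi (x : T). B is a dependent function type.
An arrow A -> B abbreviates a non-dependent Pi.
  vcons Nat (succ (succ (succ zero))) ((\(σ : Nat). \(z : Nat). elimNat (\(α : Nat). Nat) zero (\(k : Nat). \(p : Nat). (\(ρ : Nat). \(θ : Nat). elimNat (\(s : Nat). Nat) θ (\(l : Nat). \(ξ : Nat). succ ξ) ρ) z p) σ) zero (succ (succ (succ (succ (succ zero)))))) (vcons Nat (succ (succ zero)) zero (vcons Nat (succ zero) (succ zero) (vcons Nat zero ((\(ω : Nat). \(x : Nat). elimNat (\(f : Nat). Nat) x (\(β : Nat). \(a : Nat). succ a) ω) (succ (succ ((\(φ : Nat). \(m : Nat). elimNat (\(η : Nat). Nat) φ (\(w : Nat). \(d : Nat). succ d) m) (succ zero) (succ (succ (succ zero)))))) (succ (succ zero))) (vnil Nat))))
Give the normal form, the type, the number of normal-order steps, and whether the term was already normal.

normal form:
  vcons Nat (succ (succ (succ zero))) zero (vcons Nat (succ (succ zero)) zero (vcons Nat (succ zero) (succ zero) (vcons Nat zero (succ (succ (succ (succ (succ (succ (succ (succ zero)))))))) (vnil Nat))))
the term's type:
  Vec Nat (succ (succ (succ (succ zero))))
steps to reach normal form (normal order): 36
already normal: no
first redex: a beta-redex


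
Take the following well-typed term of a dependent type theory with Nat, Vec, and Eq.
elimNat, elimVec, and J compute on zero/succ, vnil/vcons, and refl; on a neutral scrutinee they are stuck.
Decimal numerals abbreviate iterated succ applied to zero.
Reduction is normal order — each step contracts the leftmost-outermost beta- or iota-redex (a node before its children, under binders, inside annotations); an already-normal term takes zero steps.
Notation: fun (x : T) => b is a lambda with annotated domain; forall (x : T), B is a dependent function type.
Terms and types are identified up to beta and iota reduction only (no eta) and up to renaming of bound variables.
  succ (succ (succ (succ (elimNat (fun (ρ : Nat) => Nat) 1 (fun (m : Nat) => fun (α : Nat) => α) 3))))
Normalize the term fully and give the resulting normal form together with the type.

resulting normal form:
  5
the term's type:
  Nat


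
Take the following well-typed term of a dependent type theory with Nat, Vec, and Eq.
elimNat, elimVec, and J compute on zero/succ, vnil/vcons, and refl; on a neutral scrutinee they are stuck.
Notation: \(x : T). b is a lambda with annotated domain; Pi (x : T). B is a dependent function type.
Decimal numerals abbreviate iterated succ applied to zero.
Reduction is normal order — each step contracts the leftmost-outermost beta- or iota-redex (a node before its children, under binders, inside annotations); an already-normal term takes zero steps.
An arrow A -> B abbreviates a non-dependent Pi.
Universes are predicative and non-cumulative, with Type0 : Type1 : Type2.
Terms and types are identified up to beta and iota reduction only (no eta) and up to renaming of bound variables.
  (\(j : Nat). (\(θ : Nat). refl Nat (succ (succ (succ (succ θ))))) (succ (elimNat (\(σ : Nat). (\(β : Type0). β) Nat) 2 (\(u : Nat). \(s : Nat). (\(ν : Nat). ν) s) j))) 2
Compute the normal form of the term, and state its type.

resulting normal form:
  refl Nat 7
type:
  Eq Nat 7 7


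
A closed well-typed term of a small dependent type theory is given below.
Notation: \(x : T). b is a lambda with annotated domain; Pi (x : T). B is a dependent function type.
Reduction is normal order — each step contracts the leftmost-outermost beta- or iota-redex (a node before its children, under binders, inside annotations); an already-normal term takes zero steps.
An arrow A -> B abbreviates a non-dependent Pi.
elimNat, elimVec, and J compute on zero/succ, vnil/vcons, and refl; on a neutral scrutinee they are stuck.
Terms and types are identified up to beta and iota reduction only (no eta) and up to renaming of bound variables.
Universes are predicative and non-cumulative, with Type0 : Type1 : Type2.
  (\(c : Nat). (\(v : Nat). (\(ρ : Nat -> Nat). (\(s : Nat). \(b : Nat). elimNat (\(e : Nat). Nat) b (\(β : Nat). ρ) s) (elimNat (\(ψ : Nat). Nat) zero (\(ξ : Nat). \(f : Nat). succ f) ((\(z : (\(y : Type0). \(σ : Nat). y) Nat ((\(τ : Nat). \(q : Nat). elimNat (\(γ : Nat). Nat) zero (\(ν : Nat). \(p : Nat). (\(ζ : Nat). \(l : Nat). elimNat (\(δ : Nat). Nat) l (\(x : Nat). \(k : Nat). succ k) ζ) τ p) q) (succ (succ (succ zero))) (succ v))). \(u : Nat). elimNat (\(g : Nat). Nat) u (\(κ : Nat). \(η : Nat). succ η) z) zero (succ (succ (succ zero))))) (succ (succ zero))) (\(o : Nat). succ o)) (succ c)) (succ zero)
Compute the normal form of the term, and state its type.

resulting normal form:
  succ (succ (succ (succ (succ zero))))
the term's type:
  Nat


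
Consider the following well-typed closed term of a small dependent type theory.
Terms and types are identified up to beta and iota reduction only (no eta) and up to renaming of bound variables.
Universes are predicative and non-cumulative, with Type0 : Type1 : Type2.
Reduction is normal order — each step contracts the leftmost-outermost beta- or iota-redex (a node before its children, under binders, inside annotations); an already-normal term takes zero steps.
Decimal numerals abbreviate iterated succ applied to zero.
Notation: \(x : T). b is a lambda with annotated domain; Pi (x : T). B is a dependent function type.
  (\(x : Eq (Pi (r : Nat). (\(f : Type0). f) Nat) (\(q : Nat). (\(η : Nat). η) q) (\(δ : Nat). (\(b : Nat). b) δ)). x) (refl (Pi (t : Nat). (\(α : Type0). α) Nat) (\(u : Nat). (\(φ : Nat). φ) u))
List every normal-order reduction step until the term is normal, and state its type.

normal-order reduction:
  (\(x : Eq (Pi (r : Nat). (\(f : Type0). f) Nat) (\(q : Nat). (\(η : Nat). η) q) (\(δ : Nat). (\(b : Nat). b) δ)). x) (refl (Pi (t : Nat). (\(α : Type0). α) Nat) (\(u : Nat). (\(φ : Nat). φ) u))
  ~> refl (Pi (x : Nat). (\(r : Type0). r) Nat) (\(f : Nat). (\(q : Nat). q) f)
  ~> refl (Pi (x : Nat). Nat) (\(r : Nat). (\(f : Nat). f) r)
  ~> refl (Pi (x : Nat). Nat) (\(r : Nat). r)
inferred type:
  Eq (Pi (x : Nat). Nat) (\(r : Nat). r) (\(f : Nat). f)


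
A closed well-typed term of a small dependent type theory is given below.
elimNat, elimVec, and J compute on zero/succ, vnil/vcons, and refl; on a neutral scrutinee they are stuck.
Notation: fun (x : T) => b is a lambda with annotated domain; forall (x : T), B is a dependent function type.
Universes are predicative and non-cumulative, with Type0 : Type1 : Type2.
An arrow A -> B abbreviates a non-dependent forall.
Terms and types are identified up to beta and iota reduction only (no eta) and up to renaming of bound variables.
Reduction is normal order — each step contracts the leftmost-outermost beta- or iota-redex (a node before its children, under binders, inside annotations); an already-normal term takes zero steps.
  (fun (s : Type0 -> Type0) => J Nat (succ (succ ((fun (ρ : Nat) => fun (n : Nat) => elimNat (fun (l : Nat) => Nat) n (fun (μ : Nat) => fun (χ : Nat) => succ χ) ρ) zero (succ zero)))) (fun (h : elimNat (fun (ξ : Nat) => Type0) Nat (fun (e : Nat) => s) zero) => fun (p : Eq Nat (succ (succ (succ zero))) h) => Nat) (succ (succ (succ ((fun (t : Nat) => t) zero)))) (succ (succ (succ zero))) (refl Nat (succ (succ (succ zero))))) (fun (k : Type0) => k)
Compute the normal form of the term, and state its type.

reduced normal form:
  succ (succ (succ zero))
the term's type:
  Nat
observation: 3 normal-order steps normalize the term, beginning with a beta-redex.


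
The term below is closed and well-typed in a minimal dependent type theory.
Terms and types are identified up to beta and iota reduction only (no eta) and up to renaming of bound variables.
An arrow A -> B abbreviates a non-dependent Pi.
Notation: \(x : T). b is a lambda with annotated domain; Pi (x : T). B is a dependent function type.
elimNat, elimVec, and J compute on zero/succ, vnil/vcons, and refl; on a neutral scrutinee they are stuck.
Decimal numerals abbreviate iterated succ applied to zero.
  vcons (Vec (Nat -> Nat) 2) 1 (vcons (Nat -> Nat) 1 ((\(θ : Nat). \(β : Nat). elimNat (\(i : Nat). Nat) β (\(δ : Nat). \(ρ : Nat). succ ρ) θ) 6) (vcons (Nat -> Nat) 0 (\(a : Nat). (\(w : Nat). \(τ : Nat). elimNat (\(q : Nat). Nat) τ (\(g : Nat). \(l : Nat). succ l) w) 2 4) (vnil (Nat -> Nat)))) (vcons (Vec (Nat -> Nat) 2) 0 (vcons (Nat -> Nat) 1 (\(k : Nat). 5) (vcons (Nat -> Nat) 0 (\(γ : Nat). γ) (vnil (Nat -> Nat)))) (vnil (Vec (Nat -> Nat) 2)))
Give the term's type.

inferred type:
  Vec (Vec (Nat -> Nat) 2) 2


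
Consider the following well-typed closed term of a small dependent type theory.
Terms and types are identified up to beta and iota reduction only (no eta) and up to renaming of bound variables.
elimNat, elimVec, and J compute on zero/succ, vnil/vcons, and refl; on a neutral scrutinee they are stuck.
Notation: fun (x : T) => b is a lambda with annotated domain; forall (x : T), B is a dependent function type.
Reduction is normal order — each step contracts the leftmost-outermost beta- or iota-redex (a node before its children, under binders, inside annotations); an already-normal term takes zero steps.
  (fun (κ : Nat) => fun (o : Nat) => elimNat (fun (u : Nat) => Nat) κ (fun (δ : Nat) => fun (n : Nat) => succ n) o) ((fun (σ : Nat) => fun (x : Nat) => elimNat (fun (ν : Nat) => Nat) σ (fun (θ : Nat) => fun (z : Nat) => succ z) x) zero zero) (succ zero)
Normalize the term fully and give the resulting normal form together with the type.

resulting normal form:
  succ zero
the term's type:
  Nat
observation: 9 normal-order steps normalize the term, beginning with a beta-redex.


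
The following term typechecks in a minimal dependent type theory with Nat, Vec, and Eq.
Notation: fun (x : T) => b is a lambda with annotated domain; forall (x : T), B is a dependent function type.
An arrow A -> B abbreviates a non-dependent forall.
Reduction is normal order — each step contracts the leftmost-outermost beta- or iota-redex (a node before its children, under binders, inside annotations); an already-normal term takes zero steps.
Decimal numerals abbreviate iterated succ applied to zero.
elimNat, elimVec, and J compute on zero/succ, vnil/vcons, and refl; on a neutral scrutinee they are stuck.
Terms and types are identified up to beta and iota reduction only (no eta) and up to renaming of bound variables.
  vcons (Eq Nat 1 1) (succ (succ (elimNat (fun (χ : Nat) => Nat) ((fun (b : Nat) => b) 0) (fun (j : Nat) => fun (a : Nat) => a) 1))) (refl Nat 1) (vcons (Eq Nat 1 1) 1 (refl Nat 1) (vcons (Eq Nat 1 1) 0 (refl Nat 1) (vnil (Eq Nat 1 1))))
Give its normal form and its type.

normal form:
  vcons (Eq Nat 1 1) 2 (refl Nat 1) (vcons (Eq Nat 1 1) 1 (refl Nat 1) (vcons (Eq Nat 1 1) 0 (refl Nat 1) (vnil (Eq Nat 1 1))))
inferred type:
  Vec (Eq Nat 1 1) 3


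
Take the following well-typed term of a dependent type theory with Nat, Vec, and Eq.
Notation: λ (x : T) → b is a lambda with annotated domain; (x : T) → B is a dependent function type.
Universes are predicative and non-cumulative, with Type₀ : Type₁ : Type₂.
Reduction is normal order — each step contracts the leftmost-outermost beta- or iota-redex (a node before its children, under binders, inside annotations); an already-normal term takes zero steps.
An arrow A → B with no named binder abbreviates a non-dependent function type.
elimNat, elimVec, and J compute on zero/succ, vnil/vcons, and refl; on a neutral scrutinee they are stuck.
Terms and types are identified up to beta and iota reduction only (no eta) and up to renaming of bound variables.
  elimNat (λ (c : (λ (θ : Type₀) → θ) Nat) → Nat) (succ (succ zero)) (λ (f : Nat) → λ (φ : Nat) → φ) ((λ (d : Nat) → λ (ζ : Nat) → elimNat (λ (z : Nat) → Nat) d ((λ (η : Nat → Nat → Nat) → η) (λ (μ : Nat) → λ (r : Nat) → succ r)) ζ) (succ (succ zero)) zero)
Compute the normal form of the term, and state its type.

reduced normal form:
  succ (succ zero)
inferred type:
  Nat


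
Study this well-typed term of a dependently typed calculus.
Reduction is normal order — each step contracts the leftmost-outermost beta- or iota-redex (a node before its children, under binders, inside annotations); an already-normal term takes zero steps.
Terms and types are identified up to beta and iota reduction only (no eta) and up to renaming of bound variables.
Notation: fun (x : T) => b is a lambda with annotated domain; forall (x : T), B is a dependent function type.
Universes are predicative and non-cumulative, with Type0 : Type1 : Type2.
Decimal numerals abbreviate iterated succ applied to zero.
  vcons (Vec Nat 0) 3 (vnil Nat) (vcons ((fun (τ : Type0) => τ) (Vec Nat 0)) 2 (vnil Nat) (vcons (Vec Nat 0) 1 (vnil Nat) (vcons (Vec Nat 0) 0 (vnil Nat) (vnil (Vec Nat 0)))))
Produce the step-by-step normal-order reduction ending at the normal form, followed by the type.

normal-order reduction:
  vcons (Vec Nat 0) 3 (vnil Nat) (vcons ((fun (τ : Type0) => τ) (Vec Nat 0)) 2 (vnil Nat) (vcons (Vec Nat 0) 1 (vnil Nat) (vcons (Vec Nat 0) 0 (vnil Nat) (vnil (Vec Nat 0)))))
  ~> vcons (Vec Nat 0) 3 (vnil Nat) (vcons (Vec Nat 0) 2 (vnil Nat) (vcons (Vec Nat 0) 1 (vnil Nat) (vcons (Vec Nat 0) 0 (vnil Nat) (vnil (Vec Nat 0)))))
type:
  Vec (Vec Nat 0) 4


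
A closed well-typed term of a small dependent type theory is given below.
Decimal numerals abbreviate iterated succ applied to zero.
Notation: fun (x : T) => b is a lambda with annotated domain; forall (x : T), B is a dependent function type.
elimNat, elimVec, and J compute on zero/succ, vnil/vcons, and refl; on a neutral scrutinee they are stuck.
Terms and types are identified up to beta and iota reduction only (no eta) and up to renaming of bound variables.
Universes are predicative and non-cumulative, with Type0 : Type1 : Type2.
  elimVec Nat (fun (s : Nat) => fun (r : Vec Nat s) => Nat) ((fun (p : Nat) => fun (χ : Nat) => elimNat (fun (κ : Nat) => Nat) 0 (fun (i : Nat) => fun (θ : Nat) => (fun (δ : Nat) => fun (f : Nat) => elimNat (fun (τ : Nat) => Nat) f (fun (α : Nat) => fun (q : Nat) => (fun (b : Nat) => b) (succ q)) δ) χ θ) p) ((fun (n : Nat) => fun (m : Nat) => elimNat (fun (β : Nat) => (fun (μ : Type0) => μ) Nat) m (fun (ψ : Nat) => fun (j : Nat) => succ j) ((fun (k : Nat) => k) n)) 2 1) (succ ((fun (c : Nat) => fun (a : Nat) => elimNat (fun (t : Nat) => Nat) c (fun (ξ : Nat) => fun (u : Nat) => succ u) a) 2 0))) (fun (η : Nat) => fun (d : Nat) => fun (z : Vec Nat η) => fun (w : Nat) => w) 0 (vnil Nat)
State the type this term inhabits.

type:
  Nat


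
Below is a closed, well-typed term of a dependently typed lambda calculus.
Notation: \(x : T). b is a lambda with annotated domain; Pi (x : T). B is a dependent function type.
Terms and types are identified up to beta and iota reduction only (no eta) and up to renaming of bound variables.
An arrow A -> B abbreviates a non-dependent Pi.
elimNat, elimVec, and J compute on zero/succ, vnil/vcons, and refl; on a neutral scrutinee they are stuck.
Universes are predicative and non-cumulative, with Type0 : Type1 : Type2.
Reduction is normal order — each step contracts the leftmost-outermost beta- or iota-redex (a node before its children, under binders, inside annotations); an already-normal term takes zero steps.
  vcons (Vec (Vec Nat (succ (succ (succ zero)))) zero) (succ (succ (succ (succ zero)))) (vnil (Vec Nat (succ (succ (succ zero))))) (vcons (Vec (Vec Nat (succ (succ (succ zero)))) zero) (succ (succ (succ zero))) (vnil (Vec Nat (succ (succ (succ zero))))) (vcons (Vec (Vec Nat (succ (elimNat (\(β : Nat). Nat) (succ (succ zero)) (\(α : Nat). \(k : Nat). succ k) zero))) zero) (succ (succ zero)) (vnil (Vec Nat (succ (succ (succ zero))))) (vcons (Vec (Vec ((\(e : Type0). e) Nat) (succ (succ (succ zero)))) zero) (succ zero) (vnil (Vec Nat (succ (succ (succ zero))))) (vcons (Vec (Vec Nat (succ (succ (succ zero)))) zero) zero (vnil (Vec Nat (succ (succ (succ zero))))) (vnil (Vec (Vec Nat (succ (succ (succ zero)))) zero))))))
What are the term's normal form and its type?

reduced normal form:
  vcons (Vec (Vec Nat (succ (succ (succ zero)))) zero) (succ (succ (succ (succ zero)))) (vnil (Vec Nat (succ (succ (succ zero))))) (vcons (Vec (Vec Nat (succ (succ (succ zero)))) zero) (succ (succ (succ zero))) (vnil (Vec Nat (succ (succ (succ zero))))) (vcons (Vec (Vec Nat (succ (succ (succ zero)))) zero) (succ (succ zero)) (vnil (Vec Nat (succ (succ (succ zero))))) (vcons (Vec (Vec Nat (succ (succ (succ zero)))) zero) (succ zero) (vnil (Vec Nat (succ (succ (succ zero))))) (vcons (Vec (Vec Nat (succ (succ (succ zero)))) zero) zero (vnil (Vec Nat (succ (succ (succ zero))))) (vnil (Vec (Vec Nat (succ (succ (succ zero)))) zero))))))
type:
  Vec (Vec (Vec Nat (succ (succ (succ zero)))) zero) (succ (succ (succ (succ (succ zero)))))
observation: reduction starts at an elimNat iota-redex, and 2 normal-order steps reach the normal form.


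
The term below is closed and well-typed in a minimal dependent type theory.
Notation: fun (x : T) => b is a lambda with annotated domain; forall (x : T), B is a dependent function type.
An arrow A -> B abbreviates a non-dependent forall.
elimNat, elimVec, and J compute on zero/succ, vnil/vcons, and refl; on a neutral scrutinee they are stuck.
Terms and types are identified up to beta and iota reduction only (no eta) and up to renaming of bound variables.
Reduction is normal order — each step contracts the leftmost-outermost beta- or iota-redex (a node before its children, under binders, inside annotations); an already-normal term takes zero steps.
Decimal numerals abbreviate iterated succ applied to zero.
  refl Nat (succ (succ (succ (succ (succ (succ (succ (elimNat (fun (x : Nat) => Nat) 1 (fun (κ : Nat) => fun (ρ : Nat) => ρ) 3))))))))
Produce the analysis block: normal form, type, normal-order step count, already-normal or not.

reduced normal form:
  refl Nat 8
the term's type:
  Eq Nat 8 8
steps to reach normal form (normal order): 10
term was already normal: no
first redex: an elimNat iota-redex


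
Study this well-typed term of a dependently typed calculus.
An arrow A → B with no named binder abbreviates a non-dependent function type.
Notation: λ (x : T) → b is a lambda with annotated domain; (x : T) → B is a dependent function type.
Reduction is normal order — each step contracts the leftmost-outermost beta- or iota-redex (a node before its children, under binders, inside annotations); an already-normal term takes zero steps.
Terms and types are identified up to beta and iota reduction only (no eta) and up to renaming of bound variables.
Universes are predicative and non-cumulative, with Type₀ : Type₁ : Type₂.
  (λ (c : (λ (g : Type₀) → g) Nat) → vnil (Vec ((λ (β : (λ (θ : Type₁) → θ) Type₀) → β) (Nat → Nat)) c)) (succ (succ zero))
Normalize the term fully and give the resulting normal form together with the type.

reduced normal form:
  vnil (Vec (Nat → Nat) (succ (succ zero)))
inferred type:
  Vec (Vec (Nat → Nat) (succ (succ zero))) zero
observation: normalization takes exactly 2 steps under the normal-order strategy.


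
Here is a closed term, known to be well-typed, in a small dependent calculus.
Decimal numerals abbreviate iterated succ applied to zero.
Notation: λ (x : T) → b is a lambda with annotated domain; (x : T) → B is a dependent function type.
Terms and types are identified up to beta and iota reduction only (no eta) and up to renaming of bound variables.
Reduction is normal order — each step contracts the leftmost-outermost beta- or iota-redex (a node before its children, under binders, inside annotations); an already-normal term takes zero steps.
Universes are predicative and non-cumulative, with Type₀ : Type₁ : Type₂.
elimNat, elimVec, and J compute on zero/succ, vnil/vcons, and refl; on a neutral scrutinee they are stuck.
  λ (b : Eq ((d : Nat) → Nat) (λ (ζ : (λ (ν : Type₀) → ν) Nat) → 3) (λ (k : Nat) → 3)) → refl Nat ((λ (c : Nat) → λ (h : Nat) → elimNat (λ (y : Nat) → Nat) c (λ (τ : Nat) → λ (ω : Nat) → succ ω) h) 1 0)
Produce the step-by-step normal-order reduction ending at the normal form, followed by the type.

reduction (normal order):
  λ (b : Eq ((d : Nat) → Nat) (λ (ζ : (λ (ν : Type₀) → ν) Nat) → 3) (λ (k : Nat) → 3)) → refl Nat ((λ (c : Nat) → λ (h : Nat) → elimNat (λ (y : Nat) → Nat) c (λ (τ : Nat) → λ (ω : Nat) → succ ω) h) 1 0)
  ~> λ (b : Eq ((d : Nat) → Nat) (λ (ζ : Nat) → 3) (λ (ν : Nat) → 3)) → refl Nat ((λ (k : Nat) → λ (c : Nat) → elimNat (λ (h : Nat) → Nat) k (λ (y : Nat) → λ (τ : Nat) → succ τ) c) 1 0)
  ~> λ (b : Eq ((d : Nat) → Nat) (λ (ζ : Nat) → 3) (λ (ν : Nat) → 3)) → refl Nat ((λ (k : Nat) → elimNat (λ (c : Nat) → Nat) 1 (λ (h : Nat) → λ (y : Nat) → succ y) k) 0)
  ~> λ (b : Eq ((d : Nat) → Nat) (λ (ζ : Nat) → 3) (λ (ν : Nat) → 3)) → refl Nat (elimNat (λ (k : Nat) → Nat) 1 (λ (c : Nat) → λ (h : Nat) → succ h) 0)
  ~> λ (b : Eq ((d : Nat) → Nat) (λ (ζ : Nat) → 3) (λ (ν : Nat) → 3)) → refl Nat 1
inferred type:
  (b : Eq ((d : Nat) → Nat) (λ (ζ : Nat) → 3) (λ (ν : Nat) → 3)) → Eq Nat 1 1


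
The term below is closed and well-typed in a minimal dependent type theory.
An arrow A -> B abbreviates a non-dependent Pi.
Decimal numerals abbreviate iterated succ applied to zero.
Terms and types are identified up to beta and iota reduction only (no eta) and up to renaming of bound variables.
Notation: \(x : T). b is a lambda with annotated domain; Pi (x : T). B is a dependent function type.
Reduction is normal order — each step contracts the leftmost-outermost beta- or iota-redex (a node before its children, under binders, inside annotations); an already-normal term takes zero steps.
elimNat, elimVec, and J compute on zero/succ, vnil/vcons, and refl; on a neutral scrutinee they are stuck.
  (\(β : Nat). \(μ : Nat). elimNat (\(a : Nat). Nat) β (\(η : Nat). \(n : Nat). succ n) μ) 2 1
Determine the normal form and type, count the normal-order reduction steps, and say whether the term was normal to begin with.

reduced normal form:
  3
inferred type:
  Nat
steps to reach normal form (normal order): 6
term was already normal: no
first contracted redex: a beta-redex


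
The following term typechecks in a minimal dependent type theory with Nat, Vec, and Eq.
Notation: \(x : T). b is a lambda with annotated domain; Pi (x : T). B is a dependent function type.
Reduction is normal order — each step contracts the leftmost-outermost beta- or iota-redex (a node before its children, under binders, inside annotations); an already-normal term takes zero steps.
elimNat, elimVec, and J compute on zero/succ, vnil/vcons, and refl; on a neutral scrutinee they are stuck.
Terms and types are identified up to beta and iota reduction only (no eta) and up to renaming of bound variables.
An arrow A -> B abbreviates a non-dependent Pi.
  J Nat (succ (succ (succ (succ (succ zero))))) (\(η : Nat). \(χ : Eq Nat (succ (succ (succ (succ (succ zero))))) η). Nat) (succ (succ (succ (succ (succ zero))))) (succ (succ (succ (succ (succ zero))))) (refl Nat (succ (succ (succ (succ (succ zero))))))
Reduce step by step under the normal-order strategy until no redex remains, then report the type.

normal-order reduction:
  J Nat (succ (succ (succ (succ (succ zero))))) (\(η : Nat). \(χ : Eq Nat (succ (succ (succ (succ (succ zero))))) η). Nat) (succ (succ (succ (succ (succ zero))))) (succ (succ (succ (succ (succ zero))))) (refl Nat (succ (succ (succ (succ (succ zero))))))
  ~> succ (succ (succ (succ (succ zero))))
the term's type:
  Nat


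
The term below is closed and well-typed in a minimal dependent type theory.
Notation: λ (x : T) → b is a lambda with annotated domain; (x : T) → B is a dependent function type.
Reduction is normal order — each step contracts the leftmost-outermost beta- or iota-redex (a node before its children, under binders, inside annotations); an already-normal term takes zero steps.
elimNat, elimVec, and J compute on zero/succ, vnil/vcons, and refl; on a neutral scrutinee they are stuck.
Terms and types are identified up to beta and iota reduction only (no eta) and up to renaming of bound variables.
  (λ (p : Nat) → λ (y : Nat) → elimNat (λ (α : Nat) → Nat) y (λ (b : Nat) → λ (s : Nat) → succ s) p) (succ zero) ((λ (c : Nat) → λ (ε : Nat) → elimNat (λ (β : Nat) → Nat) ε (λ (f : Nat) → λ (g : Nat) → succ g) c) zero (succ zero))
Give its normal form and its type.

reduced normal form:
  succ (succ zero)
the term's type:
  Nat
observation: the leftmost-outermost redex is a beta-redex, and normalization takes 9 steps.


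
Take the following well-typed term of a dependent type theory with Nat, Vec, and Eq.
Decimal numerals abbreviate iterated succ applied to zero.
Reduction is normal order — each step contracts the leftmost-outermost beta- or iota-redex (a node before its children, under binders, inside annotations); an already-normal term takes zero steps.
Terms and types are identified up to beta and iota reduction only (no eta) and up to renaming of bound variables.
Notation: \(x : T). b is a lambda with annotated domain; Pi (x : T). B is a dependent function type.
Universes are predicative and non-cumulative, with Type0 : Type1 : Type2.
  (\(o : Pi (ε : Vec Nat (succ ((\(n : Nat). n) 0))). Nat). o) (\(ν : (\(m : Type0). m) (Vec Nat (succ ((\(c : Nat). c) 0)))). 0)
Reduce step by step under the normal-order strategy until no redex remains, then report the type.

reduction (normal order):
  (\(o : Pi (ε : Vec Nat (succ ((\(n : Nat). n) 0))). Nat). o) (\(ν : (\(m : Type0). m) (Vec Nat (succ ((\(c : Nat). c) 0)))). 0)
  ~> \(o : (\(ε : Type0). ε) (Vec Nat (succ ((\(n : Nat). n) 0)))). 0
  ~> \(o : Vec Nat (succ ((\(ε : Nat). ε) 0))). 0
  ~> \(o : Vec Nat 1). 0
type:
  Pi (o : Vec Nat 1). Nat


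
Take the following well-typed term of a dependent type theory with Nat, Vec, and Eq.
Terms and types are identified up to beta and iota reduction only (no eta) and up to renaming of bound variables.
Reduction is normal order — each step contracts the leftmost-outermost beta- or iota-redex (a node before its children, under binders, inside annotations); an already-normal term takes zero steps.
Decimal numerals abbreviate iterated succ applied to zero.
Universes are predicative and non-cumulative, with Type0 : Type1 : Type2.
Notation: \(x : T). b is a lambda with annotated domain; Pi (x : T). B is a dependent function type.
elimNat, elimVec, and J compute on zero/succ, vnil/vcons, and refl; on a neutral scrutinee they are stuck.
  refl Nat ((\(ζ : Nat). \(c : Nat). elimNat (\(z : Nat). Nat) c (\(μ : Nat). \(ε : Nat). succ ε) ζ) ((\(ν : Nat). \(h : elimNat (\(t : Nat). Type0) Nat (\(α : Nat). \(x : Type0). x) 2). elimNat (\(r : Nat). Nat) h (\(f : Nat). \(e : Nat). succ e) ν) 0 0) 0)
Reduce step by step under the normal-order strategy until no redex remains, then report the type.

normal-order reduction:
  refl Nat ((\(ζ : Nat). \(c : Nat). elimNat (\(z : Nat). Nat) c (\(μ : Nat). \(ε : Nat). succ ε) ζ) ((\(ν : Nat). \(h : elimNat (\(t : Nat). Type0) Nat (\(α : Nat). \(x : Type0). x) 2). elimNat (\(r : Nat). Nat) h (\(f : Nat). \(e : Nat). succ e) ν) 0 0) 0)
  ~> refl Nat ((\(ζ : Nat). elimNat (\(c : Nat). Nat) ζ (\(z : Nat). \(μ : Nat). succ μ) ((\(ε : Nat). \(ν : elimNat (\(h : Nat). Type0) Nat (\(t : Nat). \(α : Type0). α) 2). elimNat (\(x : Nat). Nat) ν (\(r : Nat). \(f : Nat). succ f) ε) 0 0)) 0)
  ~> refl Nat (elimNat (\(ζ : Nat). Nat) 0 (\(c : Nat). \(z : Nat). succ z) ((\(μ : Nat). \(ε : elimNat (\(ν : Nat). Type0) Nat (\(h : Nat). \(t : Type0). t) 2). elimNat (\(α : Nat). Nat) ε (\(x : Nat). \(r : Nat). succ r) μ) 0 0))
  ~> refl Nat (elimNat (\(ζ : Nat). Nat) 0 (\(c : Nat). \(z : Nat). succ z) ((\(μ : elimNat (\(ε : Nat). Type0) Nat (\(ν : Nat). \(h : Type0). h) 2). elimNat (\(t : Nat). Nat) μ (\(α : Nat). \(x : Nat). succ x) 0) 0))
  ~> refl Nat (elimNat (\(ζ : Nat). Nat) 0 (\(c : Nat). \(z : Nat). succ z) (elimNat (\(μ : Nat). Nat) 0 (\(ε : Nat). \(ν : Nat). succ ν) 0))
  ~> refl Nat (elimNat (\(ζ : Nat). Nat) 0 (\(c : Nat). \(z : Nat). succ z) 0)
  ~> refl Nat 0
the term's type:
  Eq Nat 0 0


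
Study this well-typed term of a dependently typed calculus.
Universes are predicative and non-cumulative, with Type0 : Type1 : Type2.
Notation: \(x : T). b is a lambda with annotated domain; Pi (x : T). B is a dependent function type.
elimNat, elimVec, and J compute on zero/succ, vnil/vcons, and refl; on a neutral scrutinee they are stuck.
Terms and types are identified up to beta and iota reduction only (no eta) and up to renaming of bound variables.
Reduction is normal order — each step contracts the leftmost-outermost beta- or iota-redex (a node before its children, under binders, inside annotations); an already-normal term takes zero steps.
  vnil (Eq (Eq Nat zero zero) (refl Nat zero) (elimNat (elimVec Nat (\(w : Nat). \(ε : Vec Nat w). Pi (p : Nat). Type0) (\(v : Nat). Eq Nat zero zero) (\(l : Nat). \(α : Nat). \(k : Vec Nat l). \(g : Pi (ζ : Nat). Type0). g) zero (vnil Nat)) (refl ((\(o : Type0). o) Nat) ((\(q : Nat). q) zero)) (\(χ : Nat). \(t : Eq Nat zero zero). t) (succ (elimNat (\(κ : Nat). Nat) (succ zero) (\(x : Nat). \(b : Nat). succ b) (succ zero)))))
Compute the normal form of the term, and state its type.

reduced normal form:
  vnil (Eq (Eq Nat zero zero) (refl Nat zero) (refl Nat zero))
inferred type:
  Vec (Eq (Eq Nat zero zero) (refl Nat zero) (refl Nat zero)) zero


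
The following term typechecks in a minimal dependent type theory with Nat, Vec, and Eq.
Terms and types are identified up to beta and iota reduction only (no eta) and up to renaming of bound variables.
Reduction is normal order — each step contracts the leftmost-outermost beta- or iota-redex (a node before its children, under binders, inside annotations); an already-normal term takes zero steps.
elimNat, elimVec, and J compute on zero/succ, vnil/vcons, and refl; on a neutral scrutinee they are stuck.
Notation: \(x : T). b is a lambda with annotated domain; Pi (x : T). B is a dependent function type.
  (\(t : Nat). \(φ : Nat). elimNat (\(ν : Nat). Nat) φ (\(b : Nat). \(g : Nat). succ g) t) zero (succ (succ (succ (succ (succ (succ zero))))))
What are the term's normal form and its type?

reduced normal form:
  succ (succ (succ (succ (succ (succ zero)))))
type:
  Nat


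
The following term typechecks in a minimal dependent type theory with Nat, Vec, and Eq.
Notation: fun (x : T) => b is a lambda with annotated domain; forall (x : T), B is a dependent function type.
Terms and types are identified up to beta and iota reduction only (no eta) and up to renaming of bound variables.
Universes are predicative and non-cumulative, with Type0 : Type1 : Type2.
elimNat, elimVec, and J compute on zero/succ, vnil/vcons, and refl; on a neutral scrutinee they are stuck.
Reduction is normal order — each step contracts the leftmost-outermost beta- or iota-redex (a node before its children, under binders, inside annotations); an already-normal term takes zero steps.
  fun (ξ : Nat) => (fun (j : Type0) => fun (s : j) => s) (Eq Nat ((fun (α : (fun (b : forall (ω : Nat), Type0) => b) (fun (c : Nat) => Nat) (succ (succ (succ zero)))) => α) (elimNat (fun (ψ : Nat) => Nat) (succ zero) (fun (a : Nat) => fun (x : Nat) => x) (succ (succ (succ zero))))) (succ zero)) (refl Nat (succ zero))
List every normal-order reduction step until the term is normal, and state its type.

normal-order reduction:
  fun (ξ : Nat) => (fun (j : Type0) => fun (s : j) => s) (Eq Nat ((fun (α : (fun (b : forall (ω : Nat), Type0) => b) (fun (c : Nat) => Nat) (succ (succ (succ zero)))) => α) (elimNat (fun (ψ : Nat) => Nat) (succ zero) (fun (a : Nat) => fun (x : Nat) => x) (succ (succ (succ zero))))) (succ zero)) (refl Nat (succ zero))
  ~> fun (ξ : Nat) => (fun (j : Eq Nat ((fun (s : (fun (α : forall (b : Nat), Type0) => α) (fun (ω : Nat) => Nat) (succ (succ (succ zero)))) => s) (elimNat (fun (c : Nat) => Nat) (succ zero) (fun (ψ : Nat) => fun (a : Nat) => a) (succ (succ (succ zero))))) (succ zero)) => j) (refl Nat (succ zero))
  ~> fun (ξ : Nat) => refl Nat (succ zero)
type:
  forall (ξ : Nat), Eq Nat (succ zero) (succ zero)


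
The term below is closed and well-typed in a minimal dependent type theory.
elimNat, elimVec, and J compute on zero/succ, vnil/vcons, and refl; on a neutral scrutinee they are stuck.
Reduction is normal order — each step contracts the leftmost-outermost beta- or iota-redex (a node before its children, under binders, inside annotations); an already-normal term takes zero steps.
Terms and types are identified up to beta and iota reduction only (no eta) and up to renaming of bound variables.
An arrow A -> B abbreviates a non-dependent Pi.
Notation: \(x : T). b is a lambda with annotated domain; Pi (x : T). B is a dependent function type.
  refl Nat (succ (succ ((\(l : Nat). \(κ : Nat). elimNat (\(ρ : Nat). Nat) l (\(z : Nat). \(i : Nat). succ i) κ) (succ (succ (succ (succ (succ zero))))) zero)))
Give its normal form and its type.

normal form:
  refl Nat (succ (succ (succ (succ (succ (succ (succ zero)))))))
type:
  Eq Nat (succ (succ (succ (succ (succ (succ (succ zero))))))) (succ (succ (succ (succ (succ (succ (succ zero)))))))
observation: 3 normal-order steps normalize the term, beginning with a beta-redex.


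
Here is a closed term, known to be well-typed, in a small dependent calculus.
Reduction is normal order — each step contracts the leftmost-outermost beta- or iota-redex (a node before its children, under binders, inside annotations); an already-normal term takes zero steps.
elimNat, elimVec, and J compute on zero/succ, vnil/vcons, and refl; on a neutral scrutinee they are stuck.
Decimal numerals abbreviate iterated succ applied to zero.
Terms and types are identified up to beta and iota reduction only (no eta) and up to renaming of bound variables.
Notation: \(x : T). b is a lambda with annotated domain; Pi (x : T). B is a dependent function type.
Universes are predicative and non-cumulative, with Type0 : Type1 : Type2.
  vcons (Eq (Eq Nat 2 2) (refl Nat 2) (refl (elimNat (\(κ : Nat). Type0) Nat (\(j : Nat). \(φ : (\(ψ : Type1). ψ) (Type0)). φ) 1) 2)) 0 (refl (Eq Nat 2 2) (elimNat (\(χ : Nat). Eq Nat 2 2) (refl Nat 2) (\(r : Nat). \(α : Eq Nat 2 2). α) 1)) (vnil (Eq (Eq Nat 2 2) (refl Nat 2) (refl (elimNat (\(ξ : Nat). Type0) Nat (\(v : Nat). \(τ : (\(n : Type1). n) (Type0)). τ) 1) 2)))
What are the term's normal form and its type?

resulting normal form:
  vcons (Eq (Eq Nat 2 2) (refl Nat 2) (refl Nat 2)) 0 (refl (Eq Nat 2 2) (refl Nat 2)) (vnil (Eq (Eq Nat 2 2) (refl Nat 2) (refl Nat 2)))
inferred type:
  Vec (Eq (Eq Nat 2 2) (refl Nat 2) (refl Nat 2)) 1


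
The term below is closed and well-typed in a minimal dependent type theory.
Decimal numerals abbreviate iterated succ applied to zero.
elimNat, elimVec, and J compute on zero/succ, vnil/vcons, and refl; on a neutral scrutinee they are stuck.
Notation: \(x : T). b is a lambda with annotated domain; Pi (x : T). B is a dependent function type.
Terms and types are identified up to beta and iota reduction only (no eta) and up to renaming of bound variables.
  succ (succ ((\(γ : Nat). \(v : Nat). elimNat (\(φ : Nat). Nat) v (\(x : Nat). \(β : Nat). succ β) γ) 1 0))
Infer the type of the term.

type:
  Nat


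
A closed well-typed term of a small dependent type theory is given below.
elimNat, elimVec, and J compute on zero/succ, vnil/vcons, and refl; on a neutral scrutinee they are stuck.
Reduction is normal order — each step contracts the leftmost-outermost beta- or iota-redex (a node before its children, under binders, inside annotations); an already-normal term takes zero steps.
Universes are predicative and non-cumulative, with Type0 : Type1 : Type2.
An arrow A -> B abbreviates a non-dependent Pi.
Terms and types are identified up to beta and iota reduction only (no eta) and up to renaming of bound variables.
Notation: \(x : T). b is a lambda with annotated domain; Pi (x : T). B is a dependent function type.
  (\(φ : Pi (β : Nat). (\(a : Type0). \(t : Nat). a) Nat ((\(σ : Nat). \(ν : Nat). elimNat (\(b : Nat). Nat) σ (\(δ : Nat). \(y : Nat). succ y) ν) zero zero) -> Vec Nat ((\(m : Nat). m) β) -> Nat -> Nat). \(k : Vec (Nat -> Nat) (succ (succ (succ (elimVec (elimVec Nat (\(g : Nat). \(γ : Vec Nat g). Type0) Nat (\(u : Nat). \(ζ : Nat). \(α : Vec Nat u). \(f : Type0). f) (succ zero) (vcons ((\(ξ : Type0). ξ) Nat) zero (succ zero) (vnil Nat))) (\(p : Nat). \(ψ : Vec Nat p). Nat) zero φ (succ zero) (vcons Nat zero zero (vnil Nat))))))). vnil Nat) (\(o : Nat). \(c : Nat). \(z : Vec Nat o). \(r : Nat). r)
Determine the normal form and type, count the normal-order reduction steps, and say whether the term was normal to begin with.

reduced normal form:
  \(φ : Vec (Nat -> Nat) (succ (succ (succ zero)))). vnil Nat
type:
  Vec (Nat -> Nat) (succ (succ (succ zero))) -> Vec Nat zero
steps to reach normal form (normal order): 7
started in normal form: no
first contracted redex: a beta-redex


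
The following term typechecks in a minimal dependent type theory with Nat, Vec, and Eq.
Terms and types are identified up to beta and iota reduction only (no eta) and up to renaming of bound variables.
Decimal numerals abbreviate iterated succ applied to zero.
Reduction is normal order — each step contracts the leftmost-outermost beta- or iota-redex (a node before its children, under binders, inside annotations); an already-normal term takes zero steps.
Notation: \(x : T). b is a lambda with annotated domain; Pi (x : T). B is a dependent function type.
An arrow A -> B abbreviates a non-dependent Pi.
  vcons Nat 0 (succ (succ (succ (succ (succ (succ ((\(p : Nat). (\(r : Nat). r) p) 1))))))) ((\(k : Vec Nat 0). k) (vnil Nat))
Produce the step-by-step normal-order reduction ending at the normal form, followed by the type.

reduction (normal order):
  vcons Nat 0 (succ (succ (succ (succ (succ (succ ((\(p : Nat). (\(r : Nat). r) p) 1))))))) ((\(k : Vec Nat 0). k) (vnil Nat))
  ~> vcons Nat 0 (succ (succ (succ (succ (succ (succ ((\(p : Nat). p) 1))))))) ((\(r : Vec Nat 0). r) (vnil Nat))
  ~> vcons Nat 0 7 ((\(p : Vec Nat 0). p) (vnil Nat))
  ~> vcons Nat 0 7 (vnil Nat)
inferred type:
  Vec Nat 1


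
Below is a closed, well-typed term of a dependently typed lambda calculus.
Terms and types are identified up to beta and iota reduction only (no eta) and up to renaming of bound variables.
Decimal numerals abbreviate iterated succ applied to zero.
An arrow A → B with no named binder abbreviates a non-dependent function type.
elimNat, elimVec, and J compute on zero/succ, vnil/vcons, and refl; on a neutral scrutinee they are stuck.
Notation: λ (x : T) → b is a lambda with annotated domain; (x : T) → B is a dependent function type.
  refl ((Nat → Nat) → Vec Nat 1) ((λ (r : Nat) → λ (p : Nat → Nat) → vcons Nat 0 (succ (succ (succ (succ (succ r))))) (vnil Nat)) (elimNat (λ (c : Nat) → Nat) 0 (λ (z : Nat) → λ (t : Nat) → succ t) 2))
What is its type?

inferred type:
  Eq ((Nat → Nat) → Vec Nat 1) (λ (r : Nat → Nat) → vcons Nat 0 7 (vnil Nat)) (λ (p : Nat → Nat) → vcons Nat 0 7 (vnil Nat))


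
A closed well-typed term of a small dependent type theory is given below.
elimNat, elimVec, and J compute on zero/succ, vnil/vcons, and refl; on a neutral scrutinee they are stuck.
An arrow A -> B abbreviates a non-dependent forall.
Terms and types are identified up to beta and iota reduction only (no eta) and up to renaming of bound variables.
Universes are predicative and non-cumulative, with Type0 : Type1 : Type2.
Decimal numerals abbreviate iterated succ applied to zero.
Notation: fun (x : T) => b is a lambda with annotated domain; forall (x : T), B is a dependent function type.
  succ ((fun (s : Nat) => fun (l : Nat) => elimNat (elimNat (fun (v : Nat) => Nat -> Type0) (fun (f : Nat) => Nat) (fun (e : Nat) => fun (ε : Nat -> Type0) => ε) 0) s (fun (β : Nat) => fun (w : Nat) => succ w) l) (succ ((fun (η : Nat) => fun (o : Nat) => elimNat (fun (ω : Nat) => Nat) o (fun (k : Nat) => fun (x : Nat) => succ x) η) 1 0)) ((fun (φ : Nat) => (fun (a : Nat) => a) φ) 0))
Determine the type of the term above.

the term's type:
  Nat
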